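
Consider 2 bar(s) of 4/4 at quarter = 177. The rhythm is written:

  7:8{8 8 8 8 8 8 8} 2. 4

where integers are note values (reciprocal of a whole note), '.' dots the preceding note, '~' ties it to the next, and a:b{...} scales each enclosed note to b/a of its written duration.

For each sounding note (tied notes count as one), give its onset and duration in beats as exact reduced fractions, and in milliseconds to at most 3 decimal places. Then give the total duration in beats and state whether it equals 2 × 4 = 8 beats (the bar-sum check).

1) 0.0ms=0b +193.705ms=4/7b
2) 193.705ms=4/7b +193.705ms=4/7b
3) 387.409ms=8/7b +193.705ms=4/7b
4) 581.114ms=12/7b +193.705ms=4/7b
5) 774.818ms=16/7b +193.705ms=4/7b
6) 968.523ms=20/7b +193.705ms=4/7b
7) 1162.228ms=24/7b +193.705ms=4/7b
8) 1355.932ms=4b +1016.949ms=3b
9) 2372.881ms=7b +338.983ms=1b
Σ=8b of 8 (177bpm 4/4) — PASS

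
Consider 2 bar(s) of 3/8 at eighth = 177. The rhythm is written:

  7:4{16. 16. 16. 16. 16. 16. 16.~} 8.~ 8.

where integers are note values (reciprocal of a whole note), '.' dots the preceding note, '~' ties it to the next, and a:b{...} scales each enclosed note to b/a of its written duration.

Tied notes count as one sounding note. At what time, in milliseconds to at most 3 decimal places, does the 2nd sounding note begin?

note 2 onset = 3/7b = 145.278ms

1. 0.0ms @ 0 + 145.278ms (3/7)
2. 145.278ms @ 3/7 + 145.278ms (3/7)
3. 290.557ms @ 6/7 + 145.278ms (3/7)
4. 435.835ms @ 9/7 + 145.278ms (3/7)
5. 581.114ms @ 12/7 + 145.278ms (3/7)
6. 726.392ms @ 15/7 + 145.278ms (3/7)
7. 871.671ms @ 18/7 + 1162.228ms (24/7)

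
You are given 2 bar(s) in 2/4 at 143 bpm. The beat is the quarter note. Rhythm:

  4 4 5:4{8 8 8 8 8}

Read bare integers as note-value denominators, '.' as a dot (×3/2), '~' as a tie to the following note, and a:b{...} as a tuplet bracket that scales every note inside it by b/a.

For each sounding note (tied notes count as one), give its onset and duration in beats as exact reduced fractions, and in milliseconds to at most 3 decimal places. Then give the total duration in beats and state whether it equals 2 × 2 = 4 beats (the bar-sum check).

1) 0.0ms=0b +419.58ms=1b
2) 419.58ms=1b +419.58ms=1b
3) 839.161ms=2b +167.832ms=2/5b
4) 1006.993ms=12/5b +167.832ms=2/5b
5) 1174.825ms=14/5b +167.832ms=2/5b
6) 1342.657ms=16/5b +167.832ms=2/5b
7) 1510.49ms=18/5b +167.832ms=2/5b
Σ=4b of 4 (143bpm 2/4) — PASS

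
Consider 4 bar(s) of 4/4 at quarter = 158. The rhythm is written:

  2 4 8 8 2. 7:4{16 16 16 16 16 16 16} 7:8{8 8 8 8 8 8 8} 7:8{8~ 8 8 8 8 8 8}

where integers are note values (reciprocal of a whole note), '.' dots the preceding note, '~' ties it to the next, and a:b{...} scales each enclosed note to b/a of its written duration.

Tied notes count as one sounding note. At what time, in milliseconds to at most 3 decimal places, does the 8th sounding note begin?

note 8 onset = 51/7b = 2766.727ms

1. 0.0ms @ 0 + 759.494ms (2)
2. 759.494ms @ 2 + 379.747ms (1)
3. 1139.241ms @ 3 + 189.873ms (1/2)
4. 1329.114ms @ 7/2 + 189.873ms (1/2)
5. 1518.987ms @ 4 + 1139.241ms (3)
6. 2658.228ms @ 7 + 54.25ms (1/7)
7. 2712.477ms @ 50/7 + 54.25ms (1/7)
8. 2766.727ms @ 51/7 + 54.25ms (1/7)
9. 2820.976ms @ 52/7 + 54.25ms (1/7)
10. 2875.226ms @ 53/7 + 54.25ms (1/7)
11. 2929.476ms @ 54/7 + 54.25ms (1/7)
12. 2983.725ms @ 55/7 + 54.25ms (1/7)
13. 3037.975ms @ 8 + 216.998ms (4/7)
14. 3254.973ms @ 60/7 + 216.998ms (4/7)
15. 3471.971ms @ 64/7 + 216.998ms (4/7)
16. 3688.969ms @ 68/7 + 216.998ms (4/7)
17. 3905.967ms @ 72/7 + 216.998ms (4/7)
18. 4122.966ms @ 76/7 + 216.998ms (4/7)
19. 4339.964ms @ 80/7 + 216.998ms (4/7)
20. 4556.962ms @ 12 + 433.996ms (8/7)
21. 4990.958ms @ 92/7 + 216.998ms (4/7)
22. 5207.957ms @ 96/7 + 216.998ms (4/7)
23. 5424.955ms @ 100/7 + 216.998ms (4/7)
24. 5641.953ms @ 104/7 + 216.998ms (4/7)
25. 5858.951ms @ 108/7 + 216.998ms (4/7)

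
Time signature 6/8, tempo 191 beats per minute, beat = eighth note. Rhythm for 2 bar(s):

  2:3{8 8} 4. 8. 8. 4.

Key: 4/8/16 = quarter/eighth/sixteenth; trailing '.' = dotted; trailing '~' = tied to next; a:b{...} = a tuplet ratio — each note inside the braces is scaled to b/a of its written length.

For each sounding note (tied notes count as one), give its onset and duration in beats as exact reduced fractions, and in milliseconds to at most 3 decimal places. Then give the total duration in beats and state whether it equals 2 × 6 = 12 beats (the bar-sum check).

1) 0.0ms=0b +471.204ms=3/2b
2) 471.204ms=3/2b +471.204ms=3/2b
3) 942.408ms=3b +942.408ms=3b
4) 1884.817ms=6b +471.204ms=3/2b
5) 2356.021ms=15/2b +471.204ms=3/2b
6) 2827.225ms=9b +942.408ms=3b
Σ=12b of 12 (191bpm 6/8) — PASS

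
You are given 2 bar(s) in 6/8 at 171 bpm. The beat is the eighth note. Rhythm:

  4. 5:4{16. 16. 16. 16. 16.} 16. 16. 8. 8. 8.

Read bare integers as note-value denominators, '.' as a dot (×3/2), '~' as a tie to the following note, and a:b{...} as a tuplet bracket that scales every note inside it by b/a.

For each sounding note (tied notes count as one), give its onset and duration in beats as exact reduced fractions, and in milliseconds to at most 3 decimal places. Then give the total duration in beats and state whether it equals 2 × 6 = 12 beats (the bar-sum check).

1) 0.0ms=0b +1052.632ms=3b
2) 1052.632ms=3b +210.526ms=3/5b
3) 1263.158ms=18/5b +210.526ms=3/5b
4) 1473.684ms=21/5b +210.526ms=3/5b
5) 1684.211ms=24/5b +210.526ms=3/5b
6) 1894.737ms=27/5b +210.526ms=3/5b
7) 2105.263ms=6b +263.158ms=3/4b
8) 2368.421ms=27/4b +263.158ms=3/4b
9) 2631.579ms=15/2b +526.316ms=3/2b
10) 3157.895ms=9b +526.316ms=3/2b
11) 3684.211ms=21/2b +526.316ms=3/2b
Σ=12b of 12 (171bpm 6/8) — PASS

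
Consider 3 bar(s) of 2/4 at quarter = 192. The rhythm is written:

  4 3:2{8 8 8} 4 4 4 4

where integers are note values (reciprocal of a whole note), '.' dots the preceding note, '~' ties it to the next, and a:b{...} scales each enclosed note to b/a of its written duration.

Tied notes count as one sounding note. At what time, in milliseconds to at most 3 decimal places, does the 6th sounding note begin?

1. 0.0ms @ 0 + 312.5ms (1)
2. 312.5ms @ 1 + 104.167ms (1/3)
3. 416.667ms @ 4/3 + 104.167ms (1/3)
4. 520.833ms @ 5/3 + 104.167ms (1/3)
5. 625.0ms @ 2 + 312.5ms (1)
6. 937.5ms @ 3 + 312.5ms (1)
7. 1250.0ms @ 4 + 312.5ms (1)
8. 1562.5ms @ 5 + 312.5ms (1)

note 6 onset = 3b = 937.5ms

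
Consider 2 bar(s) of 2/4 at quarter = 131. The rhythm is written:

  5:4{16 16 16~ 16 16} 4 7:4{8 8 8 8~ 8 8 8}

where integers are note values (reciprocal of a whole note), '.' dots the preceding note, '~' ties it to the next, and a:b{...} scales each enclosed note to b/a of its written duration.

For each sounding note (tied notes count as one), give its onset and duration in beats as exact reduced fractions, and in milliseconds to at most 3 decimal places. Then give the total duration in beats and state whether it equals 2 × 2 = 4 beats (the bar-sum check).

1) 0.0ms=0b +91.603ms=1/5b
2) 91.603ms=1/5b +91.603ms=1/5b
3) 183.206ms=2/5b +183.206ms=2/5b
4) 366.412ms=4/5b +91.603ms=1/5b
5) 458.015ms=1b +458.015ms=1b
6) 916.031ms=2b +130.862ms=2/7b
7) 1046.892ms=16/7b +130.862ms=2/7b
8) 1177.754ms=18/7b +130.862ms=2/7b
9) 1308.615ms=20/7b +261.723ms=4/7b
10) 1570.338ms=24/7b +130.862ms=2/7b
11) 1701.2ms=26/7b +130.862ms=2/7b
Σ=4b of 4 (131bpm 2/4) — PASS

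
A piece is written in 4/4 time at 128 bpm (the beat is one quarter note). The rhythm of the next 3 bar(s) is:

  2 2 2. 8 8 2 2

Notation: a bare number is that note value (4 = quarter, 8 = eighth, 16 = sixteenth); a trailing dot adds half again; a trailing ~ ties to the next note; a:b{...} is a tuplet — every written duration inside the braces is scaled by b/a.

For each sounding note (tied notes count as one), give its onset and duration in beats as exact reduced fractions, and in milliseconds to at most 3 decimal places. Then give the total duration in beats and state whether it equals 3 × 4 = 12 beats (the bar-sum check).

1) 0.0ms=0b +937.5ms=2b
2) 937.5ms=2b +937.5ms=2b
3) 1875.0ms=4b +1406.25ms=3b
4) 3281.25ms=7b +234.375ms=1/2b
5) 3515.625ms=15/2b +234.375ms=1/2b
6) 3750.0ms=8b +937.5ms=2b
7) 4687.5ms=10b +937.5ms=2b
Σ=12b of 12 (128bpm 4/4) — PASS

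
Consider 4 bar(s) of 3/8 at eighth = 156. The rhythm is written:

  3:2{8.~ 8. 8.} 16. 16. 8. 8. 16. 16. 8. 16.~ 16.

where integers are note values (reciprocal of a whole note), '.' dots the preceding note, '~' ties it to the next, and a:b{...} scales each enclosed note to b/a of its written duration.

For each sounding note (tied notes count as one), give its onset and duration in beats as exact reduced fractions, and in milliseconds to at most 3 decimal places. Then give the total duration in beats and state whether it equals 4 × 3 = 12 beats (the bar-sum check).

1) 0.0ms=0b +769.231ms=2b
2) 769.231ms=2b +384.615ms=1b
3) 1153.846ms=3b +288.462ms=3/4b
4) 1442.308ms=15/4b +288.462ms=3/4b
5) 1730.769ms=9/2b +576.923ms=3/2b
6) 2307.692ms=6b +576.923ms=3/2b
7) 2884.615ms=15/2b +288.462ms=3/4b
8) 3173.077ms=33/4b +288.462ms=3/4b
9) 3461.538ms=9b +576.923ms=3/2b
10) 4038.462ms=21/2b +576.923ms=3/2b
Σ=12b of 12 (156bpm 3/8) — PASS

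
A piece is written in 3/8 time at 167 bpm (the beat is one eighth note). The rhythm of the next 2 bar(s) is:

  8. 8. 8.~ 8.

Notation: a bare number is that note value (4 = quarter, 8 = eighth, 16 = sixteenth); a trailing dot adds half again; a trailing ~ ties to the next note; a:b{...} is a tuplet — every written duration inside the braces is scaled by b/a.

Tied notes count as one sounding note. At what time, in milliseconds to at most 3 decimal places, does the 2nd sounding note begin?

note 2 onset = 3/2b = 538.922ms

1. 0.0ms @ 0 + 538.922ms (3/2)
2. 538.922ms @ 3/2 + 538.922ms (3/2)
3. 1077.844ms @ 3 + 1077.844ms (3)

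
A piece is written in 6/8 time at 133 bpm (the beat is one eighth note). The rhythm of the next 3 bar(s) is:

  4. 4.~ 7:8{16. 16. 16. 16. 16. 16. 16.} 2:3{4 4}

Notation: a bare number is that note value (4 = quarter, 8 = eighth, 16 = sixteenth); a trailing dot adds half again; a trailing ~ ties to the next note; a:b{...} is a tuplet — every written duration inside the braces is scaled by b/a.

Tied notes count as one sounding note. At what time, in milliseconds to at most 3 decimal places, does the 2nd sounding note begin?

1. 0.0ms @ 0 + 1353.383ms (3)
2. 1353.383ms @ 3 + 1740.064ms (27/7)
3. 3093.448ms @ 48/7 + 386.681ms (6/7)
4. 3480.129ms @ 54/7 + 386.681ms (6/7)
5. 3866.81ms @ 60/7 + 386.681ms (6/7)
6. 4253.491ms @ 66/7 + 386.681ms (6/7)
7. 4640.172ms @ 72/7 + 386.681ms (6/7)
8. 5026.853ms @ 78/7 + 386.681ms (6/7)
9. 5413.534ms @ 12 + 1353.383ms (3)
10. 6766.917ms @ 15 + 1353.383ms (3)

note 2 onset = 3b = 1353.383ms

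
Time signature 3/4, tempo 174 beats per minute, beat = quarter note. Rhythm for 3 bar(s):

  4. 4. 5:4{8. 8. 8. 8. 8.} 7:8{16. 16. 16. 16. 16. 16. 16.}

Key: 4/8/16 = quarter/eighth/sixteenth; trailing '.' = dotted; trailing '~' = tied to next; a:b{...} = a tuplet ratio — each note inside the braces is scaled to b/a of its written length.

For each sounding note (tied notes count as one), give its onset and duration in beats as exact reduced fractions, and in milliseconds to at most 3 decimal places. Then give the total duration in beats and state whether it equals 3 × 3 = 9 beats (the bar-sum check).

1) 0.0ms=0b +517.241ms=3/2b
2) 517.241ms=3/2b +517.241ms=3/2b
3) 1034.483ms=3b +206.897ms=3/5b
4) 1241.379ms=18/5b +206.897ms=3/5b
5) 1448.276ms=21/5b +206.897ms=3/5b
6) 1655.172ms=24/5b +206.897ms=3/5b
7) 1862.069ms=27/5b +206.897ms=3/5b
8) 2068.966ms=6b +147.783ms=3/7b
9) 2216.749ms=45/7b +147.783ms=3/7b
10) 2364.532ms=48/7b +147.783ms=3/7b
11) 2512.315ms=51/7b +147.783ms=3/7b
12) 2660.099ms=54/7b +147.783ms=3/7b
13) 2807.882ms=57/7b +147.783ms=3/7b
14) 2955.665ms=60/7b +147.783ms=3/7b
Σ=9b of 9 (174bpm 3/4) — PASS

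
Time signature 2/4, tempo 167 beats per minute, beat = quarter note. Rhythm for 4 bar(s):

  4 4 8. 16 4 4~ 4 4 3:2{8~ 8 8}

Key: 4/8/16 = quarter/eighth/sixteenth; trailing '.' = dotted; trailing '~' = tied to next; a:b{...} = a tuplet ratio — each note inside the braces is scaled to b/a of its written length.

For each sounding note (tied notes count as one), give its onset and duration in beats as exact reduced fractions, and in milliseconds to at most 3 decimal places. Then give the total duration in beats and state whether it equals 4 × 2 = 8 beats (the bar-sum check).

1) 0.0ms=0b +359.281ms=1b
2) 359.281ms=1b +359.281ms=1b
3) 718.563ms=2b +269.461ms=3/4b
4) 988.024ms=11/4b +89.82ms=1/4b
5) 1077.844ms=3b +359.281ms=1b
6) 1437.126ms=4b +718.563ms=2b
7) 2155.689ms=6b +359.281ms=1b
8) 2514.97ms=7b +239.521ms=2/3b
9) 2754.491ms=23/3b +119.76ms=1/3b
Σ=8b of 8 (167bpm 2/4) — PASS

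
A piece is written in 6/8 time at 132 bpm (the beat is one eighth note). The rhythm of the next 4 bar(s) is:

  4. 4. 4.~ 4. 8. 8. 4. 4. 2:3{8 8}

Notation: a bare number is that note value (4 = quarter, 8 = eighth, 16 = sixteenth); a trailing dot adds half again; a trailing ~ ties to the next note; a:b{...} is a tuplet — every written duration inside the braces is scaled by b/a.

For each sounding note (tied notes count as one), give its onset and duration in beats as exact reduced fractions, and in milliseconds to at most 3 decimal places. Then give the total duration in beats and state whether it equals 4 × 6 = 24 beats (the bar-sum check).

1) 0.0ms=0b +1363.636ms=3b
2) 1363.636ms=3b +1363.636ms=3b
3) 2727.273ms=6b +2727.273ms=6b
4) 5454.545ms=12b +681.818ms=3/2b
5) 6136.364ms=27/2b +681.818ms=3/2b
6) 6818.182ms=15b +1363.636ms=3b
7) 8181.818ms=18b +1363.636ms=3b
8) 9545.455ms=21b +681.818ms=3/2b
9) 10227.273ms=45/2b +681.818ms=3/2b
Σ=24b of 24 (132bpm 6/8) — PASS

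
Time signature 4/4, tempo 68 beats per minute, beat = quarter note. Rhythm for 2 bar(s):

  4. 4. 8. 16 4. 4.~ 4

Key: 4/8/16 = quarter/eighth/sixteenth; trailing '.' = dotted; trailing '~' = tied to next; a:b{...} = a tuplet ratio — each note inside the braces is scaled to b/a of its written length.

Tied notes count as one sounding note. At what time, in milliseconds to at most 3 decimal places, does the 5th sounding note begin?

1. 0.0ms @ 0 + 1323.529ms (3/2)
2. 1323.529ms @ 3/2 + 1323.529ms (3/2)
3. 2647.059ms @ 3 + 661.765ms (3/4)
4. 3308.824ms @ 15/4 + 220.588ms (1/4)
5. 3529.412ms @ 4 + 1323.529ms (3/2)
6. 4852.941ms @ 11/2 + 2205.882ms (5/2)

note 5 onset = 4b = 3529.412ms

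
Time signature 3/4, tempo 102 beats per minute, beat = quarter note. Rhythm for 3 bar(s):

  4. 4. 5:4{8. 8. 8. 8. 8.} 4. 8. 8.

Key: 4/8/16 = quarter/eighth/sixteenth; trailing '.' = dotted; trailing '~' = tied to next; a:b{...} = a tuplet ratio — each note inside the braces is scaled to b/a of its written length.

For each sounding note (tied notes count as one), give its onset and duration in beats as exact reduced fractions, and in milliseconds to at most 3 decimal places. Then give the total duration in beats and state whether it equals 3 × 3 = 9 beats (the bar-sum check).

1) 0.0ms=0b +882.353ms=3/2b
2) 882.353ms=3/2b +882.353ms=3/2b
3) 1764.706ms=3b +352.941ms=3/5b
4) 2117.647ms=18/5b +352.941ms=3/5b
5) 2470.588ms=21/5b +352.941ms=3/5b
6) 2823.529ms=24/5b +352.941ms=3/5b
7) 3176.471ms=27/5b +352.941ms=3/5b
8) 3529.412ms=6b +882.353ms=3/2b
9) 4411.765ms=15/2b +441.176ms=3/4b
10) 4852.941ms=33/4b +441.176ms=3/4b
Σ=9b of 9 (102bpm 3/4) — PASS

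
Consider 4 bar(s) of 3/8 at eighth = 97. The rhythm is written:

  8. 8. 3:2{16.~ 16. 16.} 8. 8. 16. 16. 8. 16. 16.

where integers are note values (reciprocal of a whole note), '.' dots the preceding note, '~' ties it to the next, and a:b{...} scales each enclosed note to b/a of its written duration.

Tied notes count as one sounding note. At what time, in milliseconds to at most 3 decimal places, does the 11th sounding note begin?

note 11 onset = 45/4b = 6958.763ms

1. 0.0ms @ 0 + 927.835ms (3/2)
2. 927.835ms @ 3/2 + 927.835ms (3/2)
3. 1855.67ms @ 3 + 618.557ms (1)
4. 2474.227ms @ 4 + 309.278ms (1/2)
5. 2783.505ms @ 9/2 + 927.835ms (3/2)
6. 3711.34ms @ 6 + 927.835ms (3/2)
7. 4639.175ms @ 15/2 + 463.918ms (3/4)
8. 5103.093ms @ 33/4 + 463.918ms (3/4)
9. 5567.01ms @ 9 + 927.835ms (3/2)
10. 6494.845ms @ 21/2 + 463.918ms (3/4)
11. 6958.763ms @ 45/4 + 463.918ms (3/4)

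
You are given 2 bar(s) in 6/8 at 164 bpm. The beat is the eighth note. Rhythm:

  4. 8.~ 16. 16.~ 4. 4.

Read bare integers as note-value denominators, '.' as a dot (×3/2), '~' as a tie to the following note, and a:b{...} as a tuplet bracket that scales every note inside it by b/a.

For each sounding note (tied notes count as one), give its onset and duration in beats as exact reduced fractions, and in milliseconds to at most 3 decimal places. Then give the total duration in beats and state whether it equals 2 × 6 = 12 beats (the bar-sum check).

1) 0.0ms=0b +1097.561ms=3b
2) 1097.561ms=3b +823.171ms=9/4b
3) 1920.732ms=21/4b +1371.951ms=15/4b
4) 3292.683ms=9b +1097.561ms=3b
Σ=12b of 12 (164bpm 6/8) — PASS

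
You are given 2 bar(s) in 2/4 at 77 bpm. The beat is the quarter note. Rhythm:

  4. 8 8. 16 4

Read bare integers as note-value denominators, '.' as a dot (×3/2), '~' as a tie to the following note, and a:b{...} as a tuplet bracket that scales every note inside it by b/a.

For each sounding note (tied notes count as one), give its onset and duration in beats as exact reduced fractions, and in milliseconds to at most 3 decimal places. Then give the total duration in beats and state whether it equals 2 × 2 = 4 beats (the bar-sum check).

1) 0.0ms=0b +1168.831ms=3/2b
2) 1168.831ms=3/2b +389.61ms=1/2b
3) 1558.442ms=2b +584.416ms=3/4b
4) 2142.857ms=11/4b +194.805ms=1/4b
5) 2337.662ms=3b +779.221ms=1b
Σ=4b of 4 (77bpm 2/4) — PASS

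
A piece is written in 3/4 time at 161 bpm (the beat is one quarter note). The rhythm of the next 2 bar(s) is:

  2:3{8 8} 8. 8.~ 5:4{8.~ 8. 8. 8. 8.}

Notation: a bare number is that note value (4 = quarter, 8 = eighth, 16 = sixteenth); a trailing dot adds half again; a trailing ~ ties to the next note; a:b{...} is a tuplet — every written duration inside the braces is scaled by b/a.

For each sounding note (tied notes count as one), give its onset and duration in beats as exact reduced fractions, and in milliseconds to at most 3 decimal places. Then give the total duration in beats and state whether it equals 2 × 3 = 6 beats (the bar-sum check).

1) 0.0ms=0b +279.503ms=3/4b
2) 279.503ms=3/4b +279.503ms=3/4b
3) 559.006ms=3/2b +279.503ms=3/4b
4) 838.509ms=9/4b +726.708ms=39/20b
5) 1565.217ms=21/5b +223.602ms=3/5b
6) 1788.82ms=24/5b +223.602ms=3/5b
7) 2012.422ms=27/5b +223.602ms=3/5b
Σ=6b of 6 (161bpm 3/4) — PASS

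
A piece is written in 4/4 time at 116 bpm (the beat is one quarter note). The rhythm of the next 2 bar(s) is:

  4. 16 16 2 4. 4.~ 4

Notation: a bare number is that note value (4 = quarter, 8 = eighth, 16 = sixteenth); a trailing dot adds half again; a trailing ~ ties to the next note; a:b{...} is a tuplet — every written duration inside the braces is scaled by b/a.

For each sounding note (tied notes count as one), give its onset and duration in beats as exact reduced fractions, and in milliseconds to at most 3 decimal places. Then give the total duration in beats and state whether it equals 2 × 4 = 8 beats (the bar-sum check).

1) 0.0ms=0b +775.862ms=3/2b
2) 775.862ms=3/2b +129.31ms=1/4b
3) 905.172ms=7/4b +129.31ms=1/4b
4) 1034.483ms=2b +1034.483ms=2b
5) 2068.966ms=4b +775.862ms=3/2b
6) 2844.828ms=11/2b +1293.103ms=5/2b
Σ=8b of 8 (116bpm 4/4) — PASS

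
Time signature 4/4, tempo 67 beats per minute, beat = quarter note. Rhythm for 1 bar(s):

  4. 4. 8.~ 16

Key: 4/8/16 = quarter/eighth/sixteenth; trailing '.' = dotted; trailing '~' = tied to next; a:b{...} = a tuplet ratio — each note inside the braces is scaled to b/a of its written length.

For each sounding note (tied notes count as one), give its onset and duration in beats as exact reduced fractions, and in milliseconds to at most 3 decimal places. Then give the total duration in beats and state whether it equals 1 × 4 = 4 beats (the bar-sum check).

1) 0.0ms=0b +1343.284ms=3/2b
2) 1343.284ms=3/2b +1343.284ms=3/2b
3) 2686.567ms=3b +895.522ms=1b
Σ=4b of 4 (67bpm 4/4) — PASS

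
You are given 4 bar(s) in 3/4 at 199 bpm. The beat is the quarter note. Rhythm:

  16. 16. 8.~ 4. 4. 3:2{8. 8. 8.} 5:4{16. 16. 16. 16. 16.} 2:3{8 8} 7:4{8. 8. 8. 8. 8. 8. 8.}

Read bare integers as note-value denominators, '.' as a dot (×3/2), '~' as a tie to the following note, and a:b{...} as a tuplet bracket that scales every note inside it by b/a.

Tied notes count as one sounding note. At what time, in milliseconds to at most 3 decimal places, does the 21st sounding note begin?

note 21 onset = 81/7b = 3488.873ms

1. 0.0ms @ 0 + 113.065ms (3/8)
2. 113.065ms @ 3/8 + 113.065ms (3/8)
3. 226.131ms @ 3/4 + 678.392ms (9/4)
4. 904.523ms @ 3 + 452.261ms (3/2)
5. 1356.784ms @ 9/2 + 150.754ms (1/2)
6. 1507.538ms @ 5 + 150.754ms (1/2)
7. 1658.291ms @ 11/2 + 150.754ms (1/2)
8. 1809.045ms @ 6 + 90.452ms (3/10)
9. 1899.497ms @ 63/10 + 90.452ms (3/10)
10. 1989.95ms @ 33/5 + 90.452ms (3/10)
11. 2080.402ms @ 69/10 + 90.452ms (3/10)
12. 2170.854ms @ 36/5 + 90.452ms (3/10)
13. 2261.307ms @ 15/2 + 226.131ms (3/4)
14. 2487.437ms @ 33/4 + 226.131ms (3/4)
15. 2713.568ms @ 9 + 129.218ms (3/7)
16. 2842.785ms @ 66/7 + 129.218ms (3/7)
17. 2972.003ms @ 69/7 + 129.218ms (3/7)
18. 3101.22ms @ 72/7 + 129.218ms (3/7)
19. 3230.438ms @ 75/7 + 129.218ms (3/7)
20. 3359.655ms @ 78/7 + 129.218ms (3/7)
21. 3488.873ms @ 81/7 + 129.218ms (3/7)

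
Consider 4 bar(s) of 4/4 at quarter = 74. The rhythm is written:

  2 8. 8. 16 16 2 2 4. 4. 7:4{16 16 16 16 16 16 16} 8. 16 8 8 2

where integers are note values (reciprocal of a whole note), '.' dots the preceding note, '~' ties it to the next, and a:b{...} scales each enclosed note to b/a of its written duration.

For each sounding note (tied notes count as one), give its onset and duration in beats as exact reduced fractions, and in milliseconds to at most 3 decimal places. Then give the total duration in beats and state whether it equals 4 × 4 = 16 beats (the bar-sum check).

1) 0.0ms=0b +1621.622ms=2b
2) 1621.622ms=2b +608.108ms=3/4b
3) 2229.73ms=11/4b +608.108ms=3/4b
4) 2837.838ms=7/2b +202.703ms=1/4b
5) 3040.541ms=15/4b +202.703ms=1/4b
6) 3243.243ms=4b +1621.622ms=2b
7) 4864.865ms=6b +1621.622ms=2b
8) 6486.486ms=8b +1216.216ms=3/2b
9) 7702.703ms=19/2b +1216.216ms=3/2b
10) 8918.919ms=11b +115.83ms=1/7b
11) 9034.749ms=78/7b +115.83ms=1/7b
12) 9150.579ms=79/7b +115.83ms=1/7b
13) 9266.409ms=80/7b +115.83ms=1/7b
14) 9382.239ms=81/7b +115.83ms=1/7b
15) 9498.069ms=82/7b +115.83ms=1/7b
16) 9613.9ms=83/7b +115.83ms=1/7b
17) 9729.73ms=12b +608.108ms=3/4b
18) 10337.838ms=51/4b +202.703ms=1/4b
19) 10540.541ms=13b +405.405ms=1/2b
20) 10945.946ms=27/2b +405.405ms=1/2b
21) 11351.351ms=14b +1621.622ms=2b
Σ=16b of 16 (74bpm 4/4) — PASS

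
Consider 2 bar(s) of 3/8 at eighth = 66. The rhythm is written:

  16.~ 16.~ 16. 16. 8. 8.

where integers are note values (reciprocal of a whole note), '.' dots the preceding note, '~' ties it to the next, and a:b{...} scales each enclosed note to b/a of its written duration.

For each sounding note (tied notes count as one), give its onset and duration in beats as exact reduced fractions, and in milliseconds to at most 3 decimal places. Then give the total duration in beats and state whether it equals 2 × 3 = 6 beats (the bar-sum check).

1) 0.0ms=0b +2045.455ms=9/4b
2) 2045.455ms=9/4b +681.818ms=3/4b
3) 2727.273ms=3b +1363.636ms=3/2b
4) 4090.909ms=9/2b +1363.636ms=3/2b
Σ=6b of 6 (66bpm 3/8) — PASS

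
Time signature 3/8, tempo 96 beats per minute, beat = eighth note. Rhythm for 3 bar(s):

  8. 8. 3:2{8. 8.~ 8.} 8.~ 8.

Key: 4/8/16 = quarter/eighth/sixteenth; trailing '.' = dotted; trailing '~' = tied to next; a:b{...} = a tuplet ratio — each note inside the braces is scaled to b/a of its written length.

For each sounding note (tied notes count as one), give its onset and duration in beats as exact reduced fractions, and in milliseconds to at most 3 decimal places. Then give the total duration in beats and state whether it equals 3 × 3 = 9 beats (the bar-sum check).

1) 0.0ms=0b +937.5ms=3/2b
2) 937.5ms=3/2b +937.5ms=3/2b
3) 1875.0ms=3b +625.0ms=1b
4) 2500.0ms=4b +1250.0ms=2b
5) 3750.0ms=6b +1875.0ms=3b
Σ=9b of 9 (96bpm 3/8) — PASS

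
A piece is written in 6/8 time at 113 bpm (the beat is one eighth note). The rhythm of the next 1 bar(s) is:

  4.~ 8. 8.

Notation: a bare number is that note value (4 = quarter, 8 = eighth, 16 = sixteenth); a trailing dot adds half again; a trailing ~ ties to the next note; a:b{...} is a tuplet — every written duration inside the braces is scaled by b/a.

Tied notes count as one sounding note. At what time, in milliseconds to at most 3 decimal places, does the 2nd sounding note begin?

1. 0.0ms @ 0 + 2389.381ms (9/2)
2. 2389.381ms @ 9/2 + 796.46ms (3/2)

note 2 onset = 9/2b = 2389.381ms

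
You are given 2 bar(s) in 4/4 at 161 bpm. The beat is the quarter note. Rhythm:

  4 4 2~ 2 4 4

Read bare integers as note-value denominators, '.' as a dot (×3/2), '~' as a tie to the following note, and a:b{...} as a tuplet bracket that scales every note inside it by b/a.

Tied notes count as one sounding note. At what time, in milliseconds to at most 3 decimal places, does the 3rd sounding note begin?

1. 0.0ms @ 0 + 372.671ms (1)
2. 372.671ms @ 1 + 372.671ms (1)
3. 745.342ms @ 2 + 1490.683ms (4)
4. 2236.025ms @ 6 + 372.671ms (1)
5. 2608.696ms @ 7 + 372.671ms (1)

note 3 onset = 2b = 745.342ms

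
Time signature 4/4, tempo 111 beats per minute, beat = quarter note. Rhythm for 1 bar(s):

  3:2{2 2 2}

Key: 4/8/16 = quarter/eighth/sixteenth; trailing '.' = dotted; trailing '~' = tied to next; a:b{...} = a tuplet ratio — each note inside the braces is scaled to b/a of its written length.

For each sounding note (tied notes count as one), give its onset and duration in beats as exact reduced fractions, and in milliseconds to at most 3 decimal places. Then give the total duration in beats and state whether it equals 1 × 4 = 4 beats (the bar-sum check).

1) 0.0ms=0b +720.721ms=4/3b
2) 720.721ms=4/3b +720.721ms=4/3b
3) 1441.441ms=8/3b +720.721ms=4/3b
Σ=4b of 4 (111bpm 4/4) — PASS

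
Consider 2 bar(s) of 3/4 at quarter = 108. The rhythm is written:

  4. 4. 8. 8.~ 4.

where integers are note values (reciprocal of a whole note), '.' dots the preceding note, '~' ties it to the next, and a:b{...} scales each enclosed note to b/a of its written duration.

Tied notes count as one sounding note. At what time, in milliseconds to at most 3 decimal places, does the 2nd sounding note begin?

note 2 onset = 3/2b = 833.333ms

1. 0.0ms @ 0 + 833.333ms (3/2)
2. 833.333ms @ 3/2 + 833.333ms (3/2)
3. 1666.667ms @ 3 + 416.667ms (3/4)
4. 2083.333ms @ 15/4 + 1250.0ms (9/4)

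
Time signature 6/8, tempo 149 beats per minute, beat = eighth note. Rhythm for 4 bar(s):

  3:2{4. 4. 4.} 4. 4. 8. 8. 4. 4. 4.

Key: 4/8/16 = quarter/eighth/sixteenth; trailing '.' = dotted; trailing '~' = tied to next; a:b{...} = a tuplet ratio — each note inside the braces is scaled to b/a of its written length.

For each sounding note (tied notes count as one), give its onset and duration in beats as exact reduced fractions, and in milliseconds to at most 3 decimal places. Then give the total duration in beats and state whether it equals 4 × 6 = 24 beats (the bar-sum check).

1) 0.0ms=0b +805.369ms=2b
2) 805.369ms=2b +805.369ms=2b
3) 1610.738ms=4b +805.369ms=2b
4) 2416.107ms=6b +1208.054ms=3b
5) 3624.161ms=9b +1208.054ms=3b
6) 4832.215ms=12b +604.027ms=3/2b
7) 5436.242ms=27/2b +604.027ms=3/2b
8) 6040.268ms=15b +1208.054ms=3b
9) 7248.322ms=18b +1208.054ms=3b
10) 8456.376ms=21b +1208.054ms=3b
Σ=24b of 24 (149bpm 6/8) — PASS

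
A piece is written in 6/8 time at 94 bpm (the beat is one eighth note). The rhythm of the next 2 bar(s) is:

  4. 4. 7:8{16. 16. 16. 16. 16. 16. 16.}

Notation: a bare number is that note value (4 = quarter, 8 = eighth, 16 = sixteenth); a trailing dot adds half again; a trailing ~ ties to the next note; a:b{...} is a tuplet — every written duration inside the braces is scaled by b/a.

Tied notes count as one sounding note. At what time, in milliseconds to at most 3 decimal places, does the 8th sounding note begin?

note 8 onset = 72/7b = 6565.35ms

1. 0.0ms @ 0 + 1914.894ms (3)
2. 1914.894ms @ 3 + 1914.894ms (3)
3. 3829.787ms @ 6 + 547.112ms (6/7)
4. 4376.9ms @ 48/7 + 547.112ms (6/7)
5. 4924.012ms @ 54/7 + 547.112ms (6/7)
6. 5471.125ms @ 60/7 + 547.112ms (6/7)
7. 6018.237ms @ 66/7 + 547.112ms (6/7)
8. 6565.35ms @ 72/7 + 547.112ms (6/7)
9. 7112.462ms @ 78/7 + 547.112ms (6/7)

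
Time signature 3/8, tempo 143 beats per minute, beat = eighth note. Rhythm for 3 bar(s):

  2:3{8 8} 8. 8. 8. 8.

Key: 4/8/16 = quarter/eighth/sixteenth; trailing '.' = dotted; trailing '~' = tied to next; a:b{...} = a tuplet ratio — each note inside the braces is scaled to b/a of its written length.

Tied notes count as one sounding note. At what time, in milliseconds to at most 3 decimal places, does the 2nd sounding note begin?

1. 0.0ms @ 0 + 629.371ms (3/2)
2. 629.371ms @ 3/2 + 629.371ms (3/2)
3. 1258.741ms @ 3 + 629.371ms (3/2)
4. 1888.112ms @ 9/2 + 629.371ms (3/2)
5. 2517.483ms @ 6 + 629.371ms (3/2)
6. 3146.853ms @ 15/2 + 629.371ms (3/2)

note 2 onset = 3/2b = 629.371ms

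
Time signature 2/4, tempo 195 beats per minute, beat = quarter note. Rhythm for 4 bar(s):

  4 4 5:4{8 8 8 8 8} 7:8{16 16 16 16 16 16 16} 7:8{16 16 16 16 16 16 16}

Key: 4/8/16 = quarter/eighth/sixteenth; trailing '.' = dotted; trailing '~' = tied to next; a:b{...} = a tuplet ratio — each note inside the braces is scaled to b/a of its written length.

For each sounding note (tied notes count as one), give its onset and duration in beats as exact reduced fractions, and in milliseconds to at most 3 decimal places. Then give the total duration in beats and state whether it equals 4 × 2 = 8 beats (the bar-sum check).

1) 0.0ms=0b +307.692ms=1b
2) 307.692ms=1b +307.692ms=1b
3) 615.385ms=2b +123.077ms=2/5b
4) 738.462ms=12/5b +123.077ms=2/5b
5) 861.538ms=14/5b +123.077ms=2/5b
6) 984.615ms=16/5b +123.077ms=2/5b
7) 1107.692ms=18/5b +123.077ms=2/5b
8) 1230.769ms=4b +87.912ms=2/7b
9) 1318.681ms=30/7b +87.912ms=2/7b
10) 1406.593ms=32/7b +87.912ms=2/7b
11) 1494.505ms=34/7b +87.912ms=2/7b
12) 1582.418ms=36/7b +87.912ms=2/7b
13) 1670.33ms=38/7b +87.912ms=2/7b
14) 1758.242ms=40/7b +87.912ms=2/7b
15) 1846.154ms=6b +87.912ms=2/7b
16) 1934.066ms=44/7b +87.912ms=2/7b
17) 2021.978ms=46/7b +87.912ms=2/7b
18) 2109.89ms=48/7b +87.912ms=2/7b
19) 2197.802ms=50/7b +87.912ms=2/7b
20) 2285.714ms=52/7b +87.912ms=2/7b
21) 2373.626ms=54/7b +87.912ms=2/7b
Σ=8b of 8 (195bpm 2/4) — PASS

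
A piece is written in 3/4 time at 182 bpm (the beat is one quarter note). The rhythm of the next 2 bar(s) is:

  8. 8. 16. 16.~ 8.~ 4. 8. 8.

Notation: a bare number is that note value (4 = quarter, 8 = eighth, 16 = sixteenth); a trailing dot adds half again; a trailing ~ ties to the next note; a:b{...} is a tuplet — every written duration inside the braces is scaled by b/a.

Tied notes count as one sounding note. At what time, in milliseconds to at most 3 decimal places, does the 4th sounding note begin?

note 4 onset = 15/8b = 618.132ms

1. 0.0ms @ 0 + 247.253ms (3/4)
2. 247.253ms @ 3/4 + 247.253ms (3/4)
3. 494.505ms @ 3/2 + 123.626ms (3/8)
4. 618.132ms @ 15/8 + 865.385ms (21/8)
5. 1483.516ms @ 9/2 + 247.253ms (3/4)
6. 1730.769ms @ 21/4 + 247.253ms (3/4)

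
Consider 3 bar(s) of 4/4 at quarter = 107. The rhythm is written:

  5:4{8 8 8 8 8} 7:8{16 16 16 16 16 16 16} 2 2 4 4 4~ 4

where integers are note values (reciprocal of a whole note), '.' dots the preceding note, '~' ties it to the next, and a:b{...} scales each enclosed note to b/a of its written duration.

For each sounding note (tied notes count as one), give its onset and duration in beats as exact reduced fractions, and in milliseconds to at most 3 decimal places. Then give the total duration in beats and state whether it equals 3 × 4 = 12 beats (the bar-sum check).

1) 0.0ms=0b +224.299ms=2/5b
2) 224.299ms=2/5b +224.299ms=2/5b
3) 448.598ms=4/5b +224.299ms=2/5b
4) 672.897ms=6/5b +224.299ms=2/5b
5) 897.196ms=8/5b +224.299ms=2/5b
6) 1121.495ms=2b +160.214ms=2/7b
7) 1281.709ms=16/7b +160.214ms=2/7b
8) 1441.923ms=18/7b +160.214ms=2/7b
9) 1602.136ms=20/7b +160.214ms=2/7b
10) 1762.35ms=22/7b +160.214ms=2/7b
11) 1922.563ms=24/7b +160.214ms=2/7b
12) 2082.777ms=26/7b +160.214ms=2/7b
13) 2242.991ms=4b +1121.495ms=2b
14) 3364.486ms=6b +1121.495ms=2b
15) 4485.981ms=8b +560.748ms=1b
16) 5046.729ms=9b +560.748ms=1b
17) 5607.477ms=10b +1121.495ms=2b
Σ=12b of 12 (107bpm 4/4) — PASS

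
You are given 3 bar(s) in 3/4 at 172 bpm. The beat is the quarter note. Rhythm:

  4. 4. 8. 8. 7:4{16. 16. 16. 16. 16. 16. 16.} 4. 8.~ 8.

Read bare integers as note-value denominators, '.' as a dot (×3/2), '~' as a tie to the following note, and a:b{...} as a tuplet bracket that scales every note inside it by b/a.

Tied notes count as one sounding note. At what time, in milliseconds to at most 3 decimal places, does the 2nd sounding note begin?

1. 0.0ms @ 0 + 523.256ms (3/2)
2. 523.256ms @ 3/2 + 523.256ms (3/2)
3. 1046.512ms @ 3 + 261.628ms (3/4)
4. 1308.14ms @ 15/4 + 261.628ms (3/4)
5. 1569.767ms @ 9/2 + 74.751ms (3/14)
6. 1644.518ms @ 33/7 + 74.751ms (3/14)
7. 1719.269ms @ 69/14 + 74.751ms (3/14)
8. 1794.02ms @ 36/7 + 74.751ms (3/14)
9. 1868.771ms @ 75/14 + 74.751ms (3/14)
10. 1943.522ms @ 39/7 + 74.751ms (3/14)
11. 2018.272ms @ 81/14 + 74.751ms (3/14)
12. 2093.023ms @ 6 + 523.256ms (3/2)
13. 2616.279ms @ 15/2 + 523.256ms (3/2)

note 2 onset = 3/2b = 523.256ms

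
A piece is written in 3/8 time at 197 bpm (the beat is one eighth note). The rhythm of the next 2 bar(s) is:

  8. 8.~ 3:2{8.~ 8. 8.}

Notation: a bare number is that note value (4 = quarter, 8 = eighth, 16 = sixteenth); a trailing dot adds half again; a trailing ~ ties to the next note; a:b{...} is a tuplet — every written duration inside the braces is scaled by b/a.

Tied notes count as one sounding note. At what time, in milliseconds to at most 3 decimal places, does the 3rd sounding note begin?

1. 0.0ms @ 0 + 456.853ms (3/2)
2. 456.853ms @ 3/2 + 1065.99ms (7/2)
3. 1522.843ms @ 5 + 304.569ms (1)

note 3 onset = 5b = 1522.843ms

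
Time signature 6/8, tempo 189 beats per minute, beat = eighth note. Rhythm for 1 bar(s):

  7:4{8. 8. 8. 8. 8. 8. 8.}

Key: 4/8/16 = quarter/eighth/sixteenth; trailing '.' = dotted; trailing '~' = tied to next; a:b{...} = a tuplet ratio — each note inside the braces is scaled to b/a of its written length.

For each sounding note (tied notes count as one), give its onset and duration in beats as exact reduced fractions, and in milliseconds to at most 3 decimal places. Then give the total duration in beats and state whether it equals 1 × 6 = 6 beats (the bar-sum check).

1) 0.0ms=0b +272.109ms=6/7b
2) 272.109ms=6/7b +272.109ms=6/7b
3) 544.218ms=12/7b +272.109ms=6/7b
4) 816.327ms=18/7b +272.109ms=6/7b
5) 1088.435ms=24/7b +272.109ms=6/7b
6) 1360.544ms=30/7b +272.109ms=6/7b
7) 1632.653ms=36/7b +272.109ms=6/7b
Σ=6b of 6 (189bpm 6/8) — PASS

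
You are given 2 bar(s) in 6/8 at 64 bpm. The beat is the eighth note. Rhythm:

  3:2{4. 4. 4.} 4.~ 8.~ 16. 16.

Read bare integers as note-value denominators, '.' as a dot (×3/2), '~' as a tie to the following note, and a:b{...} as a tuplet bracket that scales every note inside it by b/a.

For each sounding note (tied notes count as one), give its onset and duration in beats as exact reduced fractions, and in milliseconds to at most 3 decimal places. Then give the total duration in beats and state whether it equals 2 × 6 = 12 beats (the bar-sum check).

1) 0.0ms=0b +1875.0ms=2b
2) 1875.0ms=2b +1875.0ms=2b
3) 3750.0ms=4b +1875.0ms=2b
4) 5625.0ms=6b +4921.875ms=21/4b
5) 10546.875ms=45/4b +703.125ms=3/4b
Σ=12b of 12 (64bpm 6/8) — PASS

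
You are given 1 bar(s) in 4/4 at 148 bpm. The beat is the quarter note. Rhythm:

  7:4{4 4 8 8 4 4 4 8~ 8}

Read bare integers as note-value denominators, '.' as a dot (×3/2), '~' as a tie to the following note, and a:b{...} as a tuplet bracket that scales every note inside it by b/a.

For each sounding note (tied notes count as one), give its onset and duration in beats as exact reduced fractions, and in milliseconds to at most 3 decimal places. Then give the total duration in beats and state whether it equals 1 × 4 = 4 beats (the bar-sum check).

1) 0.0ms=0b +231.66ms=4/7b
2) 231.66ms=4/7b +231.66ms=4/7b
3) 463.32ms=8/7b +115.83ms=2/7b
4) 579.151ms=10/7b +115.83ms=2/7b
5) 694.981ms=12/7b +231.66ms=4/7b
6) 926.641ms=16/7b +231.66ms=4/7b
7) 1158.301ms=20/7b +231.66ms=4/7b
8) 1389.961ms=24/7b +231.66ms=4/7b
Σ=4b of 4 (148bpm 4/4) — PASS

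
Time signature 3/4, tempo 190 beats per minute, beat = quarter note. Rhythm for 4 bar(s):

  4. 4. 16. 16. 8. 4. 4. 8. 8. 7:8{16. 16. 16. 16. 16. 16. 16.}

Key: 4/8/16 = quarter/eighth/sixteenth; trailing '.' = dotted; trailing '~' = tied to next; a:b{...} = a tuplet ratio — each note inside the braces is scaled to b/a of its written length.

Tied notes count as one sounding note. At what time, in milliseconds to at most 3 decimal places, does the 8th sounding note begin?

note 8 onset = 15/2b = 2368.421ms

1. 0.0ms @ 0 + 473.684ms (3/2)
2. 473.684ms @ 3/2 + 473.684ms (3/2)
3. 947.368ms @ 3 + 118.421ms (3/8)
4. 1065.789ms @ 27/8 + 118.421ms (3/8)
5. 1184.211ms @ 15/4 + 236.842ms (3/4)
6. 1421.053ms @ 9/2 + 473.684ms (3/2)
7. 1894.737ms @ 6 + 473.684ms (3/2)
8. 2368.421ms @ 15/2 + 236.842ms (3/4)
9. 2605.263ms @ 33/4 + 236.842ms (3/4)
10. 2842.105ms @ 9 + 135.338ms (3/7)
11. 2977.444ms @ 66/7 + 135.338ms (3/7)
12. 3112.782ms @ 69/7 + 135.338ms (3/7)
13. 3248.12ms @ 72/7 + 135.338ms (3/7)
14. 3383.459ms @ 75/7 + 135.338ms (3/7)
15. 3518.797ms @ 78/7 + 135.338ms (3/7)
16. 3654.135ms @ 81/7 + 135.338ms (3/7)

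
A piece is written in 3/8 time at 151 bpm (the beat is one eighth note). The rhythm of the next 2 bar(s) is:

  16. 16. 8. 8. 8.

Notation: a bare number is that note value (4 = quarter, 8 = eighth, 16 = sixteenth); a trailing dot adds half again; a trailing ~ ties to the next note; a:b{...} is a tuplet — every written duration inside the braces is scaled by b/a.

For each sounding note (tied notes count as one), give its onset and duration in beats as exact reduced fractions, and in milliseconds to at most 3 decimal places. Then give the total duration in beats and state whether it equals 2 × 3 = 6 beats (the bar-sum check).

1) 0.0ms=0b +298.013ms=3/4b
2) 298.013ms=3/4b +298.013ms=3/4b
3) 596.026ms=3/2b +596.026ms=3/2b
4) 1192.053ms=3b +596.026ms=3/2b
5) 1788.079ms=9/2b +596.026ms=3/2b
Σ=6b of 6 (151bpm 3/8) — PASS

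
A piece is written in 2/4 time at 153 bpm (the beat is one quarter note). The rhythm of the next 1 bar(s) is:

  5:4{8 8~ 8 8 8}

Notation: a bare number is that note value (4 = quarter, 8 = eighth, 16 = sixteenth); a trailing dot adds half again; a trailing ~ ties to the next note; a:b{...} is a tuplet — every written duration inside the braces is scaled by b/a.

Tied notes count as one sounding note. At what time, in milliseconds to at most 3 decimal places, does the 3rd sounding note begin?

1. 0.0ms @ 0 + 156.863ms (2/5)
2. 156.863ms @ 2/5 + 313.725ms (4/5)
3. 470.588ms @ 6/5 + 156.863ms (2/5)
4. 627.451ms @ 8/5 + 156.863ms (2/5)

note 3 onset = 6/5b = 470.588ms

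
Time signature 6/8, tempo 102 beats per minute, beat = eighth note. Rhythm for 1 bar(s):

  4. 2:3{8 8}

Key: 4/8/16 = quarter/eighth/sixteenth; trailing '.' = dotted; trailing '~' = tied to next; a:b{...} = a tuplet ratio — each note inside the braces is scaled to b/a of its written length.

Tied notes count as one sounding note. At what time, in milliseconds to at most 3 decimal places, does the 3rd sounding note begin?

1. 0.0ms @ 0 + 1764.706ms (3)
2. 1764.706ms @ 3 + 882.353ms (3/2)
3. 2647.059ms @ 9/2 + 882.353ms (3/2)

note 3 onset = 9/2b = 2647.059ms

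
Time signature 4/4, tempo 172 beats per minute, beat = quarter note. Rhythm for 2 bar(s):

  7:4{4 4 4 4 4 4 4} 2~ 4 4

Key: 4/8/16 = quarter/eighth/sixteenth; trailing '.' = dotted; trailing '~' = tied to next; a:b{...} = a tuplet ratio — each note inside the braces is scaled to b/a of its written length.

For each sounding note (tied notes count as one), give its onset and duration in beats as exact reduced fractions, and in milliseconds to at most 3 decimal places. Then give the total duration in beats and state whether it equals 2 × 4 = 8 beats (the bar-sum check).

1) 0.0ms=0b +199.336ms=4/7b
2) 199.336ms=4/7b +199.336ms=4/7b
3) 398.671ms=8/7b +199.336ms=4/7b
4) 598.007ms=12/7b +199.336ms=4/7b
5) 797.342ms=16/7b +199.336ms=4/7b
6) 996.678ms=20/7b +199.336ms=4/7b
7) 1196.013ms=24/7b +199.336ms=4/7b
8) 1395.349ms=4b +1046.512ms=3b
9) 2441.86ms=7b +348.837ms=1b
Σ=8b of 8 (172bpm 4/4) — PASS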